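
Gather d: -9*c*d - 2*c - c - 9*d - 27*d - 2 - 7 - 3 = -3*c + d*(-9*c - 36) - 12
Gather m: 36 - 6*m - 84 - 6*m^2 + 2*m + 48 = -6*m^2 - 4*m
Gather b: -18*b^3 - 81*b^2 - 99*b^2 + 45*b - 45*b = -18*b^3 - 180*b^2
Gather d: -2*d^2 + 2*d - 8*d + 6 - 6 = -2*d^2 - 6*d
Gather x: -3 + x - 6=x - 9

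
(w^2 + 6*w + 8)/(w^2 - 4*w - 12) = (w + 4)/(w - 6)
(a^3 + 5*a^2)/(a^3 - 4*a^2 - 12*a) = a*(a + 5)/(a^2 - 4*a - 12)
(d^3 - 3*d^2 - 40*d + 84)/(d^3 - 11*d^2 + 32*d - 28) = (d + 6)/(d - 2)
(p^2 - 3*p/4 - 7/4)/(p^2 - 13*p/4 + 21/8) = 2*(p + 1)/(2*p - 3)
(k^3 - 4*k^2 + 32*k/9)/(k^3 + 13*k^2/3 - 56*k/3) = (k - 4/3)/(k + 7)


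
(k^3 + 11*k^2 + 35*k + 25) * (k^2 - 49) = k^5 + 11*k^4 - 14*k^3 - 514*k^2 - 1715*k - 1225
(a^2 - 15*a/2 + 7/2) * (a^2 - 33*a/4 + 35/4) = a^4 - 63*a^3/4 + 593*a^2/8 - 189*a/2 + 245/8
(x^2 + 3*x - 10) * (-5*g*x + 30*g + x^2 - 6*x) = -5*g*x^3 + 15*g*x^2 + 140*g*x - 300*g + x^4 - 3*x^3 - 28*x^2 + 60*x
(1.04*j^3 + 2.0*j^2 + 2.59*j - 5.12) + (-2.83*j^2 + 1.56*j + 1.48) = 1.04*j^3 - 0.83*j^2 + 4.15*j - 3.64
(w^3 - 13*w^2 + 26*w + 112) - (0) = w^3 - 13*w^2 + 26*w + 112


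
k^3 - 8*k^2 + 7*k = k*(k - 7)*(k - 1)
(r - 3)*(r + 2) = r^2 - r - 6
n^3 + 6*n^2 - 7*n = n*(n - 1)*(n + 7)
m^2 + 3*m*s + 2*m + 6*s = (m + 2)*(m + 3*s)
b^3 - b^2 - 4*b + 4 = (b - 2)*(b - 1)*(b + 2)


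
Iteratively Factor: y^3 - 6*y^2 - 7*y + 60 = (y - 4)*(y^2 - 2*y - 15) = (y - 5)*(y - 4)*(y + 3)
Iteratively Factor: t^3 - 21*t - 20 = (t + 4)*(t^2 - 4*t - 5) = (t + 1)*(t + 4)*(t - 5)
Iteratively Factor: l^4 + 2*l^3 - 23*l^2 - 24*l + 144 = (l - 3)*(l^3 + 5*l^2 - 8*l - 48) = (l - 3)*(l + 4)*(l^2 + l - 12) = (l - 3)*(l + 4)^2*(l - 3)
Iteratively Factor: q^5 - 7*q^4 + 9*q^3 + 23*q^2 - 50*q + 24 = (q - 4)*(q^4 - 3*q^3 - 3*q^2 + 11*q - 6) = (q - 4)*(q + 2)*(q^3 - 5*q^2 + 7*q - 3) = (q - 4)*(q - 3)*(q + 2)*(q^2 - 2*q + 1) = (q - 4)*(q - 3)*(q - 1)*(q + 2)*(q - 1)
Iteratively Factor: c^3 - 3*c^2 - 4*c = (c)*(c^2 - 3*c - 4) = c*(c + 1)*(c - 4)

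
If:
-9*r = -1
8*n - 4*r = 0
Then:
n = 1/18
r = 1/9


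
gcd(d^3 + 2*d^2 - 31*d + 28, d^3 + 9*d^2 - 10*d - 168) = d^2 + 3*d - 28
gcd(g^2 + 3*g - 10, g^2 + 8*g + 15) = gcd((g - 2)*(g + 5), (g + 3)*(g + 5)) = g + 5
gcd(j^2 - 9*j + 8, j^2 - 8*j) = j - 8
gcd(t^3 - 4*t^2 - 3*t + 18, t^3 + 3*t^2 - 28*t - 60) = t + 2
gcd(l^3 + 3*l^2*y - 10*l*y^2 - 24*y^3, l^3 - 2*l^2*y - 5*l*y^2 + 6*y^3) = -l^2 + l*y + 6*y^2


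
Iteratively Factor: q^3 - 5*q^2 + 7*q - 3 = (q - 1)*(q^2 - 4*q + 3) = (q - 1)^2*(q - 3)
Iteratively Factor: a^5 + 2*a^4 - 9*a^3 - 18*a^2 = (a + 2)*(a^4 - 9*a^2) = a*(a + 2)*(a^3 - 9*a) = a^2*(a + 2)*(a^2 - 9) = a^2*(a - 3)*(a + 2)*(a + 3)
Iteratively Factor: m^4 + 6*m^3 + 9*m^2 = (m)*(m^3 + 6*m^2 + 9*m) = m^2*(m^2 + 6*m + 9) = m^2*(m + 3)*(m + 3)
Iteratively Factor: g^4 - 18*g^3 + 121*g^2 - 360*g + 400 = (g - 4)*(g^3 - 14*g^2 + 65*g - 100) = (g - 4)^2*(g^2 - 10*g + 25) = (g - 5)*(g - 4)^2*(g - 5)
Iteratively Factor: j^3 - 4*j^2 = (j)*(j^2 - 4*j) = j*(j - 4)*(j)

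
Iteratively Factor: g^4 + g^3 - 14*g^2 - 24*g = (g - 4)*(g^3 + 5*g^2 + 6*g) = (g - 4)*(g + 2)*(g^2 + 3*g) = (g - 4)*(g + 2)*(g + 3)*(g)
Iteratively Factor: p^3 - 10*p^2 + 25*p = (p - 5)*(p^2 - 5*p) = (p - 5)^2*(p)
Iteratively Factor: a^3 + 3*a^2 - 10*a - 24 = (a + 4)*(a^2 - a - 6) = (a + 2)*(a + 4)*(a - 3)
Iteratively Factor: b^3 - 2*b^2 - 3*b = (b)*(b^2 - 2*b - 3) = b*(b + 1)*(b - 3)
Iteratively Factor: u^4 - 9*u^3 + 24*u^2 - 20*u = (u - 5)*(u^3 - 4*u^2 + 4*u) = (u - 5)*(u - 2)*(u^2 - 2*u) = (u - 5)*(u - 2)^2*(u)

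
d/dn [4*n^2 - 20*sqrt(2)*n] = 8*n - 20*sqrt(2)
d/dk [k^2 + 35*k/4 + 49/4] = 2*k + 35/4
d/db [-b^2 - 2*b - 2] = -2*b - 2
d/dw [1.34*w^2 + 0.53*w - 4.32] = 2.68*w + 0.53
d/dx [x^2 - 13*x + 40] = 2*x - 13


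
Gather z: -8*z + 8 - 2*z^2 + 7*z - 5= -2*z^2 - z + 3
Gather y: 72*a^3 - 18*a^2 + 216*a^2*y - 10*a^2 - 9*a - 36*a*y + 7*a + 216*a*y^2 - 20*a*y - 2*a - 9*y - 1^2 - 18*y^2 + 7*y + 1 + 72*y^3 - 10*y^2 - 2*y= 72*a^3 - 28*a^2 - 4*a + 72*y^3 + y^2*(216*a - 28) + y*(216*a^2 - 56*a - 4)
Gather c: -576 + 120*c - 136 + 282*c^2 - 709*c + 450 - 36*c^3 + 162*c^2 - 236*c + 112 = -36*c^3 + 444*c^2 - 825*c - 150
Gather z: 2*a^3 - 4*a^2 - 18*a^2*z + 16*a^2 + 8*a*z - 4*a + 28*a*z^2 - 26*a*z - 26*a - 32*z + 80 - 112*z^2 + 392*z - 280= 2*a^3 + 12*a^2 - 30*a + z^2*(28*a - 112) + z*(-18*a^2 - 18*a + 360) - 200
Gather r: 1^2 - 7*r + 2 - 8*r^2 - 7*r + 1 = -8*r^2 - 14*r + 4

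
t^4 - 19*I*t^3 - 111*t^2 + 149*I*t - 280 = (t - 8*I)*(t - 7*I)*(t - 5*I)*(t + I)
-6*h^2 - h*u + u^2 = (-3*h + u)*(2*h + u)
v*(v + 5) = v^2 + 5*v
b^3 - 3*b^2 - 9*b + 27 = (b - 3)^2*(b + 3)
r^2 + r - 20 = (r - 4)*(r + 5)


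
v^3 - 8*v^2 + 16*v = v*(v - 4)^2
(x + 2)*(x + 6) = x^2 + 8*x + 12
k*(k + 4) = k^2 + 4*k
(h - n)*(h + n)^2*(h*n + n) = h^4*n + h^3*n^2 + h^3*n - h^2*n^3 + h^2*n^2 - h*n^4 - h*n^3 - n^4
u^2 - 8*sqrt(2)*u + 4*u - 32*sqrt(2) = (u + 4)*(u - 8*sqrt(2))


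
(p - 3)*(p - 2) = p^2 - 5*p + 6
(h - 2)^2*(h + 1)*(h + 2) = h^4 - h^3 - 6*h^2 + 4*h + 8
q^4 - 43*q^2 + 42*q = q*(q - 6)*(q - 1)*(q + 7)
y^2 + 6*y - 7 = (y - 1)*(y + 7)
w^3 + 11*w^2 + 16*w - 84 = (w - 2)*(w + 6)*(w + 7)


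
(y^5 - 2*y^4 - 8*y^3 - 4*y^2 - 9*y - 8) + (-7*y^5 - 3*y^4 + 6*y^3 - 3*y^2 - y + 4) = -6*y^5 - 5*y^4 - 2*y^3 - 7*y^2 - 10*y - 4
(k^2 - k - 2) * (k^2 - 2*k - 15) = k^4 - 3*k^3 - 15*k^2 + 19*k + 30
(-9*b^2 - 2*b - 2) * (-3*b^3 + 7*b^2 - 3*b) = 27*b^5 - 57*b^4 + 19*b^3 - 8*b^2 + 6*b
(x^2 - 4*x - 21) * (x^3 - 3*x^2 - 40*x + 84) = x^5 - 7*x^4 - 49*x^3 + 307*x^2 + 504*x - 1764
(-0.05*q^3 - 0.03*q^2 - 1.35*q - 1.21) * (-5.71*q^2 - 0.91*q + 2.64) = 0.2855*q^5 + 0.2168*q^4 + 7.6038*q^3 + 8.0584*q^2 - 2.4629*q - 3.1944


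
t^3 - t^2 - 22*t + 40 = (t - 4)*(t - 2)*(t + 5)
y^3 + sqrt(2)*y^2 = y^2*(y + sqrt(2))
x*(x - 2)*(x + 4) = x^3 + 2*x^2 - 8*x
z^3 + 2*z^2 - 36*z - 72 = (z - 6)*(z + 2)*(z + 6)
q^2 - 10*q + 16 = (q - 8)*(q - 2)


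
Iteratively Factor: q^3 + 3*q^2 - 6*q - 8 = (q + 4)*(q^2 - q - 2) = (q + 1)*(q + 4)*(q - 2)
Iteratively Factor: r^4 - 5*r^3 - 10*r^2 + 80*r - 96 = (r - 4)*(r^3 - r^2 - 14*r + 24) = (r - 4)*(r - 2)*(r^2 + r - 12) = (r - 4)*(r - 2)*(r + 4)*(r - 3)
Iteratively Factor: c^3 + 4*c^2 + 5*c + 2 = (c + 2)*(c^2 + 2*c + 1) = (c + 1)*(c + 2)*(c + 1)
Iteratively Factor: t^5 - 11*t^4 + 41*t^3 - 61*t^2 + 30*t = (t - 5)*(t^4 - 6*t^3 + 11*t^2 - 6*t) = (t - 5)*(t - 3)*(t^3 - 3*t^2 + 2*t) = (t - 5)*(t - 3)*(t - 2)*(t^2 - t) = t*(t - 5)*(t - 3)*(t - 2)*(t - 1)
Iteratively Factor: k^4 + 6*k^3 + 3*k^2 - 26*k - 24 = (k + 4)*(k^3 + 2*k^2 - 5*k - 6) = (k + 1)*(k + 4)*(k^2 + k - 6) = (k + 1)*(k + 3)*(k + 4)*(k - 2)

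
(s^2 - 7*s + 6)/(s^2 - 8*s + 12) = (s - 1)/(s - 2)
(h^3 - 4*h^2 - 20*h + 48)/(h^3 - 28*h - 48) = (h - 2)/(h + 2)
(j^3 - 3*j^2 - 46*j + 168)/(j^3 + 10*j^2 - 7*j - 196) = (j - 6)/(j + 7)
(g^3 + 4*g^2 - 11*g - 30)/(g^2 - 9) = (g^2 + 7*g + 10)/(g + 3)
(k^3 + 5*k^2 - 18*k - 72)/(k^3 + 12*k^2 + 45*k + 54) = (k - 4)/(k + 3)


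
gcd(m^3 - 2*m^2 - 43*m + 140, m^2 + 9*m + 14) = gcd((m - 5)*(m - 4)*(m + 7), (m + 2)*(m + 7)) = m + 7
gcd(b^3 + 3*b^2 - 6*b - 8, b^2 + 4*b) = b + 4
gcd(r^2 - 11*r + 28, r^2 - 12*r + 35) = r - 7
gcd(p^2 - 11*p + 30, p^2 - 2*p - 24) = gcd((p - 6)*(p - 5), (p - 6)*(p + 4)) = p - 6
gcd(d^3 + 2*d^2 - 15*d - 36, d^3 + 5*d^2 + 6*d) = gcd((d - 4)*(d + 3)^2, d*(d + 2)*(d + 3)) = d + 3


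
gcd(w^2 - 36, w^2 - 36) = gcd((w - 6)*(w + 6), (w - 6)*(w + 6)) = w^2 - 36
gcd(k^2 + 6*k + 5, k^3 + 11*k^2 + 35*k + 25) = k^2 + 6*k + 5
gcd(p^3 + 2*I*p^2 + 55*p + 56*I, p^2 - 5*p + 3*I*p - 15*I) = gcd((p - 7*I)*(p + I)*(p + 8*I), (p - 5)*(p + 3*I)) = 1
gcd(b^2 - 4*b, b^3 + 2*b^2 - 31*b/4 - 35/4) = 1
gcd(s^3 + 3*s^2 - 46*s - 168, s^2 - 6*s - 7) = s - 7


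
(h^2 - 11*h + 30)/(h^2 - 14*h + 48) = (h - 5)/(h - 8)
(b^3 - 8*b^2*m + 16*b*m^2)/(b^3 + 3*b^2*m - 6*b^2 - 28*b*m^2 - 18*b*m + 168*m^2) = b*(b - 4*m)/(b^2 + 7*b*m - 6*b - 42*m)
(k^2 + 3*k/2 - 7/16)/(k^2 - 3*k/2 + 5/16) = (4*k + 7)/(4*k - 5)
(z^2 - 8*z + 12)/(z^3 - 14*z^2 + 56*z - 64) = (z - 6)/(z^2 - 12*z + 32)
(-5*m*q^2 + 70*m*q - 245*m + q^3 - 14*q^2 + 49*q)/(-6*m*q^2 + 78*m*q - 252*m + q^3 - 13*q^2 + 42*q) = (-5*m*q + 35*m + q^2 - 7*q)/(-6*m*q + 36*m + q^2 - 6*q)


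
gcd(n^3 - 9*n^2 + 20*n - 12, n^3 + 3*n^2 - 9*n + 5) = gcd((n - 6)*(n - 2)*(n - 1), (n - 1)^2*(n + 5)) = n - 1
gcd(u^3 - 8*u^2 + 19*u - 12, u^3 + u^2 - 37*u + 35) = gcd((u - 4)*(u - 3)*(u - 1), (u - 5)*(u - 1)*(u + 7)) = u - 1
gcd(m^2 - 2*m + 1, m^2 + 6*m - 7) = m - 1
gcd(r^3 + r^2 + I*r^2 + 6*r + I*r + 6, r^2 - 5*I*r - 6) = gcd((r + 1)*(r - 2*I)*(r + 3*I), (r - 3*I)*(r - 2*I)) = r - 2*I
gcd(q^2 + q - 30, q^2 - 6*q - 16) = 1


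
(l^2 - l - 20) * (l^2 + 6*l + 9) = l^4 + 5*l^3 - 17*l^2 - 129*l - 180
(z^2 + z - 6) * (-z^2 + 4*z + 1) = -z^4 + 3*z^3 + 11*z^2 - 23*z - 6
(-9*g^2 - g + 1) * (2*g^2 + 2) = -18*g^4 - 2*g^3 - 16*g^2 - 2*g + 2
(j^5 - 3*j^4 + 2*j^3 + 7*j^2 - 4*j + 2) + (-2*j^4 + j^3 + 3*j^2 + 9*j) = j^5 - 5*j^4 + 3*j^3 + 10*j^2 + 5*j + 2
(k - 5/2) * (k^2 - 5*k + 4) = k^3 - 15*k^2/2 + 33*k/2 - 10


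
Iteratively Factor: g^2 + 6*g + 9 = (g + 3)*(g + 3)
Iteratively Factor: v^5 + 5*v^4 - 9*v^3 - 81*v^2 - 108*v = (v - 4)*(v^4 + 9*v^3 + 27*v^2 + 27*v) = (v - 4)*(v + 3)*(v^3 + 6*v^2 + 9*v) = v*(v - 4)*(v + 3)*(v^2 + 6*v + 9) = v*(v - 4)*(v + 3)^2*(v + 3)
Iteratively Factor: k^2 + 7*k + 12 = (k + 4)*(k + 3)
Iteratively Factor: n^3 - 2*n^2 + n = (n - 1)*(n^2 - n) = (n - 1)^2*(n)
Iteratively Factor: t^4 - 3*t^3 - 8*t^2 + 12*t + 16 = (t + 2)*(t^3 - 5*t^2 + 2*t + 8) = (t - 2)*(t + 2)*(t^2 - 3*t - 4) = (t - 2)*(t + 1)*(t + 2)*(t - 4)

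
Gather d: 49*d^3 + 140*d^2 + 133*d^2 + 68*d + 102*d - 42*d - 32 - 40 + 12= 49*d^3 + 273*d^2 + 128*d - 60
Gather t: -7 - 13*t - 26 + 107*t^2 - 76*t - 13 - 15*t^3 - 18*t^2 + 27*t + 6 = -15*t^3 + 89*t^2 - 62*t - 40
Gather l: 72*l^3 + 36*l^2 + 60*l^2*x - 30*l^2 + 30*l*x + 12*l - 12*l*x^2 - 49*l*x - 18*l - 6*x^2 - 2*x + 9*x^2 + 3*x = 72*l^3 + l^2*(60*x + 6) + l*(-12*x^2 - 19*x - 6) + 3*x^2 + x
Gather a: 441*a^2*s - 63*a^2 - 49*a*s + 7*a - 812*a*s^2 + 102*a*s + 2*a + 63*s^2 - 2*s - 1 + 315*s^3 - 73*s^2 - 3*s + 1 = a^2*(441*s - 63) + a*(-812*s^2 + 53*s + 9) + 315*s^3 - 10*s^2 - 5*s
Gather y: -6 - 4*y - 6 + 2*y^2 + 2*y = 2*y^2 - 2*y - 12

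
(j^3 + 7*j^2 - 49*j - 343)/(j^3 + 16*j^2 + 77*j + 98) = (j - 7)/(j + 2)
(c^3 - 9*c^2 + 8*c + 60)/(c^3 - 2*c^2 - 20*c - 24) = (c - 5)/(c + 2)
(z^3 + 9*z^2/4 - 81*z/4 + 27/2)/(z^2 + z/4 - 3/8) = 2*(4*z^3 + 9*z^2 - 81*z + 54)/(8*z^2 + 2*z - 3)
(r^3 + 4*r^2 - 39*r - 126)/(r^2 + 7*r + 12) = (r^2 + r - 42)/(r + 4)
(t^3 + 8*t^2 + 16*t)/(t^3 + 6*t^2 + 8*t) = (t + 4)/(t + 2)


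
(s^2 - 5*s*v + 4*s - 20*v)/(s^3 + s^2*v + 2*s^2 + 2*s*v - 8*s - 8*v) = (s - 5*v)/(s^2 + s*v - 2*s - 2*v)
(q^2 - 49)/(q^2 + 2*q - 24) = (q^2 - 49)/(q^2 + 2*q - 24)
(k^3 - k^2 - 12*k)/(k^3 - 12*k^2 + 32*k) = (k + 3)/(k - 8)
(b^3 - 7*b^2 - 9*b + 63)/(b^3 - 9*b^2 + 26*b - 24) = (b^2 - 4*b - 21)/(b^2 - 6*b + 8)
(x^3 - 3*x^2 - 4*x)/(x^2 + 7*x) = (x^2 - 3*x - 4)/(x + 7)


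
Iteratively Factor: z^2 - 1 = (z - 1)*(z + 1)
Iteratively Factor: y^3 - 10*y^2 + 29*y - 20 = (y - 4)*(y^2 - 6*y + 5) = (y - 5)*(y - 4)*(y - 1)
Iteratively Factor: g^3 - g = (g + 1)*(g^2 - g) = (g - 1)*(g + 1)*(g)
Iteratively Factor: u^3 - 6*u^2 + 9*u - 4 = (u - 1)*(u^2 - 5*u + 4) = (u - 4)*(u - 1)*(u - 1)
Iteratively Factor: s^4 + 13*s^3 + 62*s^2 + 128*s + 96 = (s + 4)*(s^3 + 9*s^2 + 26*s + 24) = (s + 4)^2*(s^2 + 5*s + 6) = (s + 2)*(s + 4)^2*(s + 3)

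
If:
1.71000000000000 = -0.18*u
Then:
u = -9.50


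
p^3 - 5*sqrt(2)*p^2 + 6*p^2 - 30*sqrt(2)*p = p*(p + 6)*(p - 5*sqrt(2))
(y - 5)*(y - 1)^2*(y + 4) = y^4 - 3*y^3 - 17*y^2 + 39*y - 20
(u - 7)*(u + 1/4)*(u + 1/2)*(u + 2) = u^4 - 17*u^3/4 - 141*u^2/8 - 89*u/8 - 7/4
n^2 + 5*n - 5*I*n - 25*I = (n + 5)*(n - 5*I)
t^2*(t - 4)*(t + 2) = t^4 - 2*t^3 - 8*t^2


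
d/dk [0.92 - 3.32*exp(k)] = -3.32*exp(k)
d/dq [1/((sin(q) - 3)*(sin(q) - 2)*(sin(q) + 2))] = (-3*sin(q)^2 + 6*sin(q) + 4)*cos(q)/((sin(q) - 3)^2*(sin(q) - 2)^2*(sin(q) + 2)^2)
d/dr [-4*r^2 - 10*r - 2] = -8*r - 10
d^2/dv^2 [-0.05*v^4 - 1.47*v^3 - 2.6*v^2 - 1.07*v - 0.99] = -0.6*v^2 - 8.82*v - 5.2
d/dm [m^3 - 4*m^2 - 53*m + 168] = 3*m^2 - 8*m - 53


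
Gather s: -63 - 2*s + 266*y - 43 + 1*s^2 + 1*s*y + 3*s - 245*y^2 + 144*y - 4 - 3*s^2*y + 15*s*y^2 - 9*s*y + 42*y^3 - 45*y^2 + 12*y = s^2*(1 - 3*y) + s*(15*y^2 - 8*y + 1) + 42*y^3 - 290*y^2 + 422*y - 110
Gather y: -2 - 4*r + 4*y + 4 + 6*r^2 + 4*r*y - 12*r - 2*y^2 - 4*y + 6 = 6*r^2 + 4*r*y - 16*r - 2*y^2 + 8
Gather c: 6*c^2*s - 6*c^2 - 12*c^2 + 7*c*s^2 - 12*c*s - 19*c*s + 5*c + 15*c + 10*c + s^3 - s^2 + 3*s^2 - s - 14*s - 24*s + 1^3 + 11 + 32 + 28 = c^2*(6*s - 18) + c*(7*s^2 - 31*s + 30) + s^3 + 2*s^2 - 39*s + 72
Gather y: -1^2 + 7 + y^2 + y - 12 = y^2 + y - 6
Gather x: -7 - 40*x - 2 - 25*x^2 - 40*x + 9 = -25*x^2 - 80*x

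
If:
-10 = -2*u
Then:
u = 5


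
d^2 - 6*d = d*(d - 6)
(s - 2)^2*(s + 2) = s^3 - 2*s^2 - 4*s + 8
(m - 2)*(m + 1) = m^2 - m - 2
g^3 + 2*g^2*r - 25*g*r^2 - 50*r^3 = (g - 5*r)*(g + 2*r)*(g + 5*r)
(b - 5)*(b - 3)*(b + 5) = b^3 - 3*b^2 - 25*b + 75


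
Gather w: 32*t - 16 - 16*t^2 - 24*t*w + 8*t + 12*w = -16*t^2 + 40*t + w*(12 - 24*t) - 16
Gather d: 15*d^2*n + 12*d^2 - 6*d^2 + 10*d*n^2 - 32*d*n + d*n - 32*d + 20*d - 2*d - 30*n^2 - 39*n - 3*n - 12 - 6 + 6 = d^2*(15*n + 6) + d*(10*n^2 - 31*n - 14) - 30*n^2 - 42*n - 12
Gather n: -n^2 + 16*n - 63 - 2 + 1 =-n^2 + 16*n - 64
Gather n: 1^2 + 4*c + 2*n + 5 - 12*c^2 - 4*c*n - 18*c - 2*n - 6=-12*c^2 - 4*c*n - 14*c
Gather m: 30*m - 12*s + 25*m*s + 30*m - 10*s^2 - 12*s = m*(25*s + 60) - 10*s^2 - 24*s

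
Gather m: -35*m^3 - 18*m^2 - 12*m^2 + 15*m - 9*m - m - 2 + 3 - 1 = -35*m^3 - 30*m^2 + 5*m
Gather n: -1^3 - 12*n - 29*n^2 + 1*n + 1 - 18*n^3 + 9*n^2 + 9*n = -18*n^3 - 20*n^2 - 2*n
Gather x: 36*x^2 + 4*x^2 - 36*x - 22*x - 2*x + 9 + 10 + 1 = 40*x^2 - 60*x + 20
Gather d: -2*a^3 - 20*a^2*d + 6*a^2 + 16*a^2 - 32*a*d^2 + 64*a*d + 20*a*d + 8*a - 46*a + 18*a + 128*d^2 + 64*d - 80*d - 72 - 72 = -2*a^3 + 22*a^2 - 20*a + d^2*(128 - 32*a) + d*(-20*a^2 + 84*a - 16) - 144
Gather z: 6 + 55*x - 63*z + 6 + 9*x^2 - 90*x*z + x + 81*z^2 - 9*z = 9*x^2 + 56*x + 81*z^2 + z*(-90*x - 72) + 12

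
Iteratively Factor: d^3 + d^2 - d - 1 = (d + 1)*(d^2 - 1) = (d + 1)^2*(d - 1)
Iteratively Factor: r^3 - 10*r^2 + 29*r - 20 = (r - 4)*(r^2 - 6*r + 5) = (r - 5)*(r - 4)*(r - 1)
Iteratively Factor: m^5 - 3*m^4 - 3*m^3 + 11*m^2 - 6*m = (m - 1)*(m^4 - 2*m^3 - 5*m^2 + 6*m) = (m - 3)*(m - 1)*(m^3 + m^2 - 2*m) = m*(m - 3)*(m - 1)*(m^2 + m - 2) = m*(m - 3)*(m - 1)*(m + 2)*(m - 1)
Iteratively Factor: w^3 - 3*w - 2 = (w + 1)*(w^2 - w - 2) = (w + 1)^2*(w - 2)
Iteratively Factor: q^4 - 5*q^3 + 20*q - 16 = (q - 4)*(q^3 - q^2 - 4*q + 4) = (q - 4)*(q + 2)*(q^2 - 3*q + 2) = (q - 4)*(q - 2)*(q + 2)*(q - 1)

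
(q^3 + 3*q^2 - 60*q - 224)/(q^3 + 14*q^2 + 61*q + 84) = (q - 8)/(q + 3)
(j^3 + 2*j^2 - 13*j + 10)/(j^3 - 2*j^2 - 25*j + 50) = (j - 1)/(j - 5)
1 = 1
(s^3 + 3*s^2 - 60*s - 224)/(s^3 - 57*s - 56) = (s + 4)/(s + 1)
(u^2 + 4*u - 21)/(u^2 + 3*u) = (u^2 + 4*u - 21)/(u*(u + 3))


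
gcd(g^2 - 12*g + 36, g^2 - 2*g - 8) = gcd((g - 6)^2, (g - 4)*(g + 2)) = 1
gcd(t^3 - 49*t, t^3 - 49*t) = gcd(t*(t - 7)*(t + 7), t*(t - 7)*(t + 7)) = t^3 - 49*t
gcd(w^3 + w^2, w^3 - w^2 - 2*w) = w^2 + w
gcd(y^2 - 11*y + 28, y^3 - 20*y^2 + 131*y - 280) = y - 7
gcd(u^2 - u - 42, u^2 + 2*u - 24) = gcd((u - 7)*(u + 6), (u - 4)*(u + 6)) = u + 6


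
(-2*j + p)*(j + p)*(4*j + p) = -8*j^3 - 6*j^2*p + 3*j*p^2 + p^3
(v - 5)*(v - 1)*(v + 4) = v^3 - 2*v^2 - 19*v + 20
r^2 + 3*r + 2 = (r + 1)*(r + 2)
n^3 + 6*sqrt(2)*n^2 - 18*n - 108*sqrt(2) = (n - 3*sqrt(2))*(n + 3*sqrt(2))*(n + 6*sqrt(2))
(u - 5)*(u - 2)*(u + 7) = u^3 - 39*u + 70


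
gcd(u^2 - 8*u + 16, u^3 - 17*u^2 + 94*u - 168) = u - 4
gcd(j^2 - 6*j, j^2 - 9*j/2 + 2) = 1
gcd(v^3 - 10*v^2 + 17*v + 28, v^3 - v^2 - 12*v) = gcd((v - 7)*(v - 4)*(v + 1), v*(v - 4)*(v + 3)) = v - 4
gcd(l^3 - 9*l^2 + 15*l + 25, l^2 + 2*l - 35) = l - 5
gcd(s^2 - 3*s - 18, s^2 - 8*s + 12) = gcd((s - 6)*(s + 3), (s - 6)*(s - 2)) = s - 6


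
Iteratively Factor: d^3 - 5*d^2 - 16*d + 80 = (d + 4)*(d^2 - 9*d + 20) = (d - 4)*(d + 4)*(d - 5)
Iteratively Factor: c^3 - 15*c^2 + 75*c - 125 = (c - 5)*(c^2 - 10*c + 25) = (c - 5)^2*(c - 5)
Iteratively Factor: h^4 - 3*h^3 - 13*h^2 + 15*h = (h + 3)*(h^3 - 6*h^2 + 5*h) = (h - 5)*(h + 3)*(h^2 - h) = h*(h - 5)*(h + 3)*(h - 1)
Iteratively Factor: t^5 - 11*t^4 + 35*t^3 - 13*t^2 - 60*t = (t)*(t^4 - 11*t^3 + 35*t^2 - 13*t - 60) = t*(t + 1)*(t^3 - 12*t^2 + 47*t - 60) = t*(t - 3)*(t + 1)*(t^2 - 9*t + 20) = t*(t - 4)*(t - 3)*(t + 1)*(t - 5)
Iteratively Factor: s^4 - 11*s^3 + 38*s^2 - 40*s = (s - 5)*(s^3 - 6*s^2 + 8*s) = (s - 5)*(s - 4)*(s^2 - 2*s) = s*(s - 5)*(s - 4)*(s - 2)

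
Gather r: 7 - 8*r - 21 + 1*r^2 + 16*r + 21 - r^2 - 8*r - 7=0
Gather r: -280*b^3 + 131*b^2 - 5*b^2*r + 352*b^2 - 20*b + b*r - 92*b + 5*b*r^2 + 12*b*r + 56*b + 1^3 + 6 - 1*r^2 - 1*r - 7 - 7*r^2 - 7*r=-280*b^3 + 483*b^2 - 56*b + r^2*(5*b - 8) + r*(-5*b^2 + 13*b - 8)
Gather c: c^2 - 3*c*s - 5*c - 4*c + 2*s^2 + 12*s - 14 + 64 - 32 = c^2 + c*(-3*s - 9) + 2*s^2 + 12*s + 18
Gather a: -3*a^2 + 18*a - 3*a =-3*a^2 + 15*a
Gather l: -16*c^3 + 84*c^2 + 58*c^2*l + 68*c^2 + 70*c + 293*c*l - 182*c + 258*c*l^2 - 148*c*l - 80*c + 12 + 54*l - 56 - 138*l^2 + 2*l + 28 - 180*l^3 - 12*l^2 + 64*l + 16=-16*c^3 + 152*c^2 - 192*c - 180*l^3 + l^2*(258*c - 150) + l*(58*c^2 + 145*c + 120)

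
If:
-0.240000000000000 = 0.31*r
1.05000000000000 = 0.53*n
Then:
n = 1.98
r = -0.77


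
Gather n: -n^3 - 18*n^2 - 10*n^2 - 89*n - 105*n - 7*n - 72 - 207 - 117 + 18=-n^3 - 28*n^2 - 201*n - 378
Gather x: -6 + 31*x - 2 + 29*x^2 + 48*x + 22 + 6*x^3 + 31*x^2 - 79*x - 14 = 6*x^3 + 60*x^2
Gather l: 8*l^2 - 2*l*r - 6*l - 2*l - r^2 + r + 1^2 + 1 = 8*l^2 + l*(-2*r - 8) - r^2 + r + 2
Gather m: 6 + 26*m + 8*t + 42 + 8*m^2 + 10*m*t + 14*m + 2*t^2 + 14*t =8*m^2 + m*(10*t + 40) + 2*t^2 + 22*t + 48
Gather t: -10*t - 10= -10*t - 10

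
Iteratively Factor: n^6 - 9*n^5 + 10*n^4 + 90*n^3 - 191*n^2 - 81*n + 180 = (n - 4)*(n^5 - 5*n^4 - 10*n^3 + 50*n^2 + 9*n - 45) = (n - 4)*(n + 1)*(n^4 - 6*n^3 - 4*n^2 + 54*n - 45) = (n - 4)*(n + 1)*(n + 3)*(n^3 - 9*n^2 + 23*n - 15) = (n - 4)*(n - 1)*(n + 1)*(n + 3)*(n^2 - 8*n + 15) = (n - 5)*(n - 4)*(n - 1)*(n + 1)*(n + 3)*(n - 3)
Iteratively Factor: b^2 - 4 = (b - 2)*(b + 2)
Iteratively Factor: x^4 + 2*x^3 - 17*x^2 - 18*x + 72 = (x - 2)*(x^3 + 4*x^2 - 9*x - 36) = (x - 2)*(x + 4)*(x^2 - 9) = (x - 3)*(x - 2)*(x + 4)*(x + 3)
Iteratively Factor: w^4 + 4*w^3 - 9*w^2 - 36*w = (w + 3)*(w^3 + w^2 - 12*w) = w*(w + 3)*(w^2 + w - 12) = w*(w - 3)*(w + 3)*(w + 4)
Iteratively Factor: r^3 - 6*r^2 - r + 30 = (r + 2)*(r^2 - 8*r + 15) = (r - 5)*(r + 2)*(r - 3)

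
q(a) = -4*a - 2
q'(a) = -4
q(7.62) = -32.48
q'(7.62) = -4.00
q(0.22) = -2.88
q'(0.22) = -4.00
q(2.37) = -11.48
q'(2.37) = -4.00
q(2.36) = -11.44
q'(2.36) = -4.00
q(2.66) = -12.64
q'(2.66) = -4.00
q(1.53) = -8.12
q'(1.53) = -4.00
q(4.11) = -18.44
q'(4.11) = -4.00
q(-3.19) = 10.76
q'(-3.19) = -4.00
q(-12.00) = 46.00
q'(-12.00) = -4.00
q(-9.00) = 34.00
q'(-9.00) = -4.00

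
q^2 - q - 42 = (q - 7)*(q + 6)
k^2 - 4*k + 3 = (k - 3)*(k - 1)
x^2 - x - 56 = (x - 8)*(x + 7)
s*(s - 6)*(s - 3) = s^3 - 9*s^2 + 18*s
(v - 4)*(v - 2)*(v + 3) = v^3 - 3*v^2 - 10*v + 24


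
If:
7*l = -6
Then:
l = -6/7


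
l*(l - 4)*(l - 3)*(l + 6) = l^4 - l^3 - 30*l^2 + 72*l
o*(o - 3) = o^2 - 3*o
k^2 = k^2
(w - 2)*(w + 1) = w^2 - w - 2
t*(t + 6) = t^2 + 6*t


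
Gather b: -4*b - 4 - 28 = -4*b - 32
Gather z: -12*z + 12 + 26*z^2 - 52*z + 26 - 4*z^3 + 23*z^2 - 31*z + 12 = -4*z^3 + 49*z^2 - 95*z + 50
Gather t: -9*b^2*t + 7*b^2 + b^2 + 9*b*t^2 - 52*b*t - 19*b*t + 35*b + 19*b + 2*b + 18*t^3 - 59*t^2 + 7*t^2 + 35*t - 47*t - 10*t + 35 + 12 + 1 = 8*b^2 + 56*b + 18*t^3 + t^2*(9*b - 52) + t*(-9*b^2 - 71*b - 22) + 48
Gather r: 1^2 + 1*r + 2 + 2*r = 3*r + 3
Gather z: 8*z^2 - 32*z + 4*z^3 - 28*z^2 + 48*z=4*z^3 - 20*z^2 + 16*z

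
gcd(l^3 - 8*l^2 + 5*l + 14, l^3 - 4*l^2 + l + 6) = l^2 - l - 2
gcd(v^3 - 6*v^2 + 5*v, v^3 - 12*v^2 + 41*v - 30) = v^2 - 6*v + 5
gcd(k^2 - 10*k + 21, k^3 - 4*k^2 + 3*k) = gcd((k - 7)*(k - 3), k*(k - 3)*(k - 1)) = k - 3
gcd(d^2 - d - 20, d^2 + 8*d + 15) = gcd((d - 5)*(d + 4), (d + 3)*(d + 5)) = 1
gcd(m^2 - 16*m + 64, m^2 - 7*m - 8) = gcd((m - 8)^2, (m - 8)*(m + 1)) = m - 8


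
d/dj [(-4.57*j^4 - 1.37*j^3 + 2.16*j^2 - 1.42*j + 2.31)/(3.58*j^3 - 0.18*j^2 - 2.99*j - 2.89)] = (-16.3606*j^6 + 1.6452*j^5 + 33.5067*j^4 + 71.189*j^3 - 19.6455*j^2 - 11.6532*j + 11.0107)/(12.8164*j^6 - 1.2888*j^5 - 21.376*j^4 - 19.616*j^3 + 9.9805*j^2 + 17.2822*j + 8.3521)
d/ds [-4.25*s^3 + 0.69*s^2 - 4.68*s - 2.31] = -12.75*s^2 + 1.38*s - 4.68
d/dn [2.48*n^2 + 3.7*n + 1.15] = 4.96*n + 3.7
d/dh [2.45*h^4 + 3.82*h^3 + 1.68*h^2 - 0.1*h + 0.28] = 9.8*h^3 + 11.46*h^2 + 3.36*h - 0.1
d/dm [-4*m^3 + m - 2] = 1 - 12*m^2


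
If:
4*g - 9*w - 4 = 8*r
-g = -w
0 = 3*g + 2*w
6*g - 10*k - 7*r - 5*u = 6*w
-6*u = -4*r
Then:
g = 0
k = 31/60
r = -1/2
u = -1/3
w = 0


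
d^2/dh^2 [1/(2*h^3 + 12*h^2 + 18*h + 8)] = 3*(2*h^2 + 12*h + 19)/(h^7 + 16*h^6 + 102*h^5 + 332*h^4 + 593*h^3 + 588*h^2 + 304*h + 64)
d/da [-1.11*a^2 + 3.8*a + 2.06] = 3.8 - 2.22*a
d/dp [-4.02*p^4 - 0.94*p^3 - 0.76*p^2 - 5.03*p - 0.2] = -16.08*p^3 - 2.82*p^2 - 1.52*p - 5.03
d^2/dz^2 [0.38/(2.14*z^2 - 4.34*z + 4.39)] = (-3.480496*z^2 + 7.058576*z + 0.38*(4.28*z - 4.34)*(8.56*z - 8.68) - 7.139896)/(2.14*z^2 - 4.34*z + 4.39)^3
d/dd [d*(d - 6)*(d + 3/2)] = 3*d^2 - 9*d - 9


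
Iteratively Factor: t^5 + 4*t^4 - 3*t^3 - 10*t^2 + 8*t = (t - 1)*(t^4 + 5*t^3 + 2*t^2 - 8*t) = t*(t - 1)*(t^3 + 5*t^2 + 2*t - 8) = t*(t - 1)*(t + 2)*(t^2 + 3*t - 4) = t*(t - 1)*(t + 2)*(t + 4)*(t - 1)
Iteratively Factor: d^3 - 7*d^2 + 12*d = (d - 3)*(d^2 - 4*d) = (d - 4)*(d - 3)*(d)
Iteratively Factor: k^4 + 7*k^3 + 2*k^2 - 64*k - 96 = (k - 3)*(k^3 + 10*k^2 + 32*k + 32) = (k - 3)*(k + 4)*(k^2 + 6*k + 8) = (k - 3)*(k + 2)*(k + 4)*(k + 4)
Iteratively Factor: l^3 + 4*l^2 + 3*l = (l + 1)*(l^2 + 3*l) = (l + 1)*(l + 3)*(l)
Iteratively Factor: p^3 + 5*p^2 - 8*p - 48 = (p - 3)*(p^2 + 8*p + 16) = (p - 3)*(p + 4)*(p + 4)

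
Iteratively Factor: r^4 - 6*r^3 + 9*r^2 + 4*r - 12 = (r - 3)*(r^3 - 3*r^2 + 4) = (r - 3)*(r + 1)*(r^2 - 4*r + 4) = (r - 3)*(r - 2)*(r + 1)*(r - 2)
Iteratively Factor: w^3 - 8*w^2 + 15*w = (w - 3)*(w^2 - 5*w) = w*(w - 3)*(w - 5)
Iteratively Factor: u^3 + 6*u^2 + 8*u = (u)*(u^2 + 6*u + 8) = u*(u + 4)*(u + 2)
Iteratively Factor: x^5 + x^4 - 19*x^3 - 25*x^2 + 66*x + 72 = (x + 3)*(x^4 - 2*x^3 - 13*x^2 + 14*x + 24) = (x + 1)*(x + 3)*(x^3 - 3*x^2 - 10*x + 24) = (x - 2)*(x + 1)*(x + 3)*(x^2 - x - 12) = (x - 2)*(x + 1)*(x + 3)^2*(x - 4)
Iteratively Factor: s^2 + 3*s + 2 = (s + 1)*(s + 2)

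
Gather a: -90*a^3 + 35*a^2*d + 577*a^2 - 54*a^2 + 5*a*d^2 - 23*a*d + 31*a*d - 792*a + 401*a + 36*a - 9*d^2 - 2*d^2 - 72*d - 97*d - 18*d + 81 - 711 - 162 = -90*a^3 + a^2*(35*d + 523) + a*(5*d^2 + 8*d - 355) - 11*d^2 - 187*d - 792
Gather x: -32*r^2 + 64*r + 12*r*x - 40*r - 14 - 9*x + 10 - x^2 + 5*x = -32*r^2 + 24*r - x^2 + x*(12*r - 4) - 4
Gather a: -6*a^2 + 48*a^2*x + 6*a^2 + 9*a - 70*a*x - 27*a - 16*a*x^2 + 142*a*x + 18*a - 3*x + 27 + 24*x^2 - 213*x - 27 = 48*a^2*x + a*(-16*x^2 + 72*x) + 24*x^2 - 216*x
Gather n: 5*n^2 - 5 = 5*n^2 - 5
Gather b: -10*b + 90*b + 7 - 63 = 80*b - 56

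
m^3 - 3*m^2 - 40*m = m*(m - 8)*(m + 5)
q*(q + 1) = q^2 + q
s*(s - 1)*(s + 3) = s^3 + 2*s^2 - 3*s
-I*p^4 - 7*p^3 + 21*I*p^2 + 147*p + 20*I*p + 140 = (p - 5)*(p + 4)*(p - 7*I)*(-I*p - I)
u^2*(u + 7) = u^3 + 7*u^2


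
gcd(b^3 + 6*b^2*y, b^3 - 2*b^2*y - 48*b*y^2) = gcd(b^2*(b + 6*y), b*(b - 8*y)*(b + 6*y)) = b^2 + 6*b*y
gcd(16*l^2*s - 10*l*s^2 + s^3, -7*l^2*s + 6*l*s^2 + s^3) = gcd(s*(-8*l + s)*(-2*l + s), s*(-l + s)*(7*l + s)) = s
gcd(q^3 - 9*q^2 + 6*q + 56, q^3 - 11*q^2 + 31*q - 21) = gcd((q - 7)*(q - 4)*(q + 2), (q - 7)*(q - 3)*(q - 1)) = q - 7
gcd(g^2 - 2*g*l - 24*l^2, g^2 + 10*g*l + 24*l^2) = g + 4*l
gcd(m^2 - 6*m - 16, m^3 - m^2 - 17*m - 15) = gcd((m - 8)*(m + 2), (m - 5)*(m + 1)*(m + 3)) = 1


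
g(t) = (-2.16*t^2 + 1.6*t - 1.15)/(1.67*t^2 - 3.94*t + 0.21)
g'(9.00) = 0.05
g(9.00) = -1.62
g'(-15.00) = 0.01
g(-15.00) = -1.17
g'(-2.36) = 0.06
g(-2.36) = -0.90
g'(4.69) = 0.40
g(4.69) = -2.23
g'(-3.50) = 0.05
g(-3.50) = -0.96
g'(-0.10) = -11.50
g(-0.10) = -2.15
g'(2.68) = 16.84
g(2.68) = -7.52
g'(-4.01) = 0.04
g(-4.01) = -0.99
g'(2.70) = 15.18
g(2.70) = -7.20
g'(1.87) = 12.50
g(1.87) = 4.33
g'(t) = (1.6 - 4.32*t)/(1.67*t^2 - 3.94*t + 0.21) + (3.94 - 3.34*t)*(-2.16*t^2 + 1.6*t - 1.15)/(1.67*t^2 - 3.94*t + 0.21)^2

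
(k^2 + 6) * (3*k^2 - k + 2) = 3*k^4 - k^3 + 20*k^2 - 6*k + 12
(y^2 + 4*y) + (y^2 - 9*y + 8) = 2*y^2 - 5*y + 8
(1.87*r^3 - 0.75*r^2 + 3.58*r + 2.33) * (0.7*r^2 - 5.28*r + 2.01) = 1.309*r^5 - 10.3986*r^4 + 10.2247*r^3 - 18.7789*r^2 - 5.1066*r + 4.6833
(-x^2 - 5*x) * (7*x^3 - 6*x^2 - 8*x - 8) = -7*x^5 - 29*x^4 + 38*x^3 + 48*x^2 + 40*x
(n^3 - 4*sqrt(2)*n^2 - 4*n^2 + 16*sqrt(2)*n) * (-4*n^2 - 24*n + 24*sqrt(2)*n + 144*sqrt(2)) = -4*n^5 - 8*n^4 + 40*sqrt(2)*n^4 - 96*n^3 + 80*sqrt(2)*n^3 - 960*sqrt(2)*n^2 - 384*n^2 + 4608*n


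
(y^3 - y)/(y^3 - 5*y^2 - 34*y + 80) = (y^3 - y)/(y^3 - 5*y^2 - 34*y + 80)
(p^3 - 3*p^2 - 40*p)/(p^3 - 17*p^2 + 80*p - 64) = p*(p + 5)/(p^2 - 9*p + 8)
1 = 1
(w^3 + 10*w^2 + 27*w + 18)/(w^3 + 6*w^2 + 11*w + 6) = (w + 6)/(w + 2)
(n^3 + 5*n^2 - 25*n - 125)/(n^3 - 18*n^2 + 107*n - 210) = (n^2 + 10*n + 25)/(n^2 - 13*n + 42)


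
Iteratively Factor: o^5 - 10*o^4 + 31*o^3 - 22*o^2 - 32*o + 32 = (o - 1)*(o^4 - 9*o^3 + 22*o^2 - 32) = (o - 1)*(o + 1)*(o^3 - 10*o^2 + 32*o - 32) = (o - 4)*(o - 1)*(o + 1)*(o^2 - 6*o + 8) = (o - 4)^2*(o - 1)*(o + 1)*(o - 2)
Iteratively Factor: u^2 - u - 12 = (u - 4)*(u + 3)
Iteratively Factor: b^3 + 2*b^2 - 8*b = (b)*(b^2 + 2*b - 8) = b*(b + 4)*(b - 2)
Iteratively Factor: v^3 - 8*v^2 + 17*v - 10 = (v - 5)*(v^2 - 3*v + 2) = (v - 5)*(v - 1)*(v - 2)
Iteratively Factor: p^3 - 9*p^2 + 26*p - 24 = (p - 4)*(p^2 - 5*p + 6) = (p - 4)*(p - 3)*(p - 2)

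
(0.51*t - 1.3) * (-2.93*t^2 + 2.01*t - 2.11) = -1.4943*t^3 + 4.8341*t^2 - 3.6891*t + 2.743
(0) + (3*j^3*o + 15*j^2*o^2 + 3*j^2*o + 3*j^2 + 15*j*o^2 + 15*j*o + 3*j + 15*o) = 3*j^3*o + 15*j^2*o^2 + 3*j^2*o + 3*j^2 + 15*j*o^2 + 15*j*o + 3*j + 15*o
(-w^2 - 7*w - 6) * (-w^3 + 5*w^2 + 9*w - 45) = w^5 + 2*w^4 - 38*w^3 - 48*w^2 + 261*w + 270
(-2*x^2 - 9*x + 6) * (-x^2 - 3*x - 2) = 2*x^4 + 15*x^3 + 25*x^2 - 12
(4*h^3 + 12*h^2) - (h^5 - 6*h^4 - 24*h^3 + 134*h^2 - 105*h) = -h^5 + 6*h^4 + 28*h^3 - 122*h^2 + 105*h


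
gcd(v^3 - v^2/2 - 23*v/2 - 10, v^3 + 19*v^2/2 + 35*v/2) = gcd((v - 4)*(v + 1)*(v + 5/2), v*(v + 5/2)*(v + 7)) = v + 5/2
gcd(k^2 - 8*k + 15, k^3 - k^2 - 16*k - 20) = k - 5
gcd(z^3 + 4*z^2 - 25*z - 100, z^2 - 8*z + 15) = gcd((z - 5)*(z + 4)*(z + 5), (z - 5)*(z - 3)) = z - 5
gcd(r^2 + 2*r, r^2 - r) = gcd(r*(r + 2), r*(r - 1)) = r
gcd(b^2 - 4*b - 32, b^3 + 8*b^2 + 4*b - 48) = b + 4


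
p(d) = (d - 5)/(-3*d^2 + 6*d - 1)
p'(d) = (d - 5)*(6*d - 6)/(-3*d^2 + 6*d - 1)^2 + 1/(-3*d^2 + 6*d - 1)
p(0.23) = -21.55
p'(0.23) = 454.50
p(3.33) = 0.12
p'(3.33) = -0.18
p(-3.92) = 0.13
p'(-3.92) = 0.04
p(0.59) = -2.95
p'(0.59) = 5.52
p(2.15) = 1.45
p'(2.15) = -5.59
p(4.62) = 0.01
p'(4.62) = -0.03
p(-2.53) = 0.21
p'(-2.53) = 0.10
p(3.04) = 0.19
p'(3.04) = -0.31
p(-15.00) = 0.03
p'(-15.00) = 0.00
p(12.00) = -0.02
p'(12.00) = 0.00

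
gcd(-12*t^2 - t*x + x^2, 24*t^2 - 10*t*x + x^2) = -4*t + x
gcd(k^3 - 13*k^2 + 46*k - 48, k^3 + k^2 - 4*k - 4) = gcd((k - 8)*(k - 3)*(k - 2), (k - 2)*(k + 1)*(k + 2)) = k - 2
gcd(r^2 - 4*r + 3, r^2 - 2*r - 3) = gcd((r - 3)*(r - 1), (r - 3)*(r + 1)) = r - 3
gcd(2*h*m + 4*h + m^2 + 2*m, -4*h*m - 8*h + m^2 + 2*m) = m + 2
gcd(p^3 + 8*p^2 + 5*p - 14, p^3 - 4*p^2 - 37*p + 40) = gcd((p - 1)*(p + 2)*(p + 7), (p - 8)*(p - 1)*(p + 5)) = p - 1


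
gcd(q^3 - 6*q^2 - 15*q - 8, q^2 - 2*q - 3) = q + 1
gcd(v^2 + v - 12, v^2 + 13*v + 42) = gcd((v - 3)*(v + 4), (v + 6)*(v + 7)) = 1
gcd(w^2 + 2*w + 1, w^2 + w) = w + 1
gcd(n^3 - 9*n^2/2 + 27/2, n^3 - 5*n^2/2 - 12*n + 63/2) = n^2 - 6*n + 9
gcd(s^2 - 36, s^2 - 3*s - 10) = 1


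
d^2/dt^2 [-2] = 0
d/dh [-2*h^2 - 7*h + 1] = -4*h - 7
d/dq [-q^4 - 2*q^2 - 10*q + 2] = -4*q^3 - 4*q - 10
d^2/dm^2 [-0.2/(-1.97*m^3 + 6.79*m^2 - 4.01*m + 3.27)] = ((2.716 - 2.364*m)*(1.97*m^3 - 6.79*m^2 + 4.01*m - 3.27) + 0.2*(5.91*m^2 - 13.58*m + 4.01)*(11.82*m^2 - 27.16*m + 8.02))/(1.97*m^3 - 6.79*m^2 + 4.01*m - 3.27)^3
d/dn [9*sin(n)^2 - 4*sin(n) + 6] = 2*(9*sin(n) - 2)*cos(n)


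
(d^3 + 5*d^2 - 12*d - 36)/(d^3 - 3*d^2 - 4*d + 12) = (d + 6)/(d - 2)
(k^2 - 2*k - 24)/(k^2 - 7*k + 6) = (k + 4)/(k - 1)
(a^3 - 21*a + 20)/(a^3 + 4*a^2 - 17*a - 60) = (a - 1)/(a + 3)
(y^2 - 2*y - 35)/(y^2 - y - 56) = (-y^2 + 2*y + 35)/(-y^2 + y + 56)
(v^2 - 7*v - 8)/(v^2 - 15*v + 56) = (v + 1)/(v - 7)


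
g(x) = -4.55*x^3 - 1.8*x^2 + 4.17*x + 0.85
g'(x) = -13.65*x^2 - 3.6*x + 4.17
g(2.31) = -55.21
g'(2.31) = -76.98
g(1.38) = -8.78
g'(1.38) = -26.79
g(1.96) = -32.15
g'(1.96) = -55.32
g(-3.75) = 199.84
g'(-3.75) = -174.28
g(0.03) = 0.97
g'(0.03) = 4.05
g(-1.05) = -0.25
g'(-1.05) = -7.10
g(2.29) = -53.68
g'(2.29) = -75.66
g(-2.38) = 42.07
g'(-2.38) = -64.58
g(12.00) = -8070.71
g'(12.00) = -2004.63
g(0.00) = 0.85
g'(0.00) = 4.17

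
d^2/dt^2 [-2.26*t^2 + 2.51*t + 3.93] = -4.52000000000000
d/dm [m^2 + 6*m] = 2*m + 6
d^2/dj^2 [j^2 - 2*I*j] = 2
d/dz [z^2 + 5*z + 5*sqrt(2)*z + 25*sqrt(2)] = 2*z + 5 + 5*sqrt(2)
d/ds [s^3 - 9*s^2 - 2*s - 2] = 3*s^2 - 18*s - 2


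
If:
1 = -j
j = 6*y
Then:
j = -1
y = -1/6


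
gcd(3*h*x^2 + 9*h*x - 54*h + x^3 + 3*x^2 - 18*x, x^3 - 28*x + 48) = x + 6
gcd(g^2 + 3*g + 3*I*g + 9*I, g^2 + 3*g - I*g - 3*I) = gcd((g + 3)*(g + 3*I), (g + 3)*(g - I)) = g + 3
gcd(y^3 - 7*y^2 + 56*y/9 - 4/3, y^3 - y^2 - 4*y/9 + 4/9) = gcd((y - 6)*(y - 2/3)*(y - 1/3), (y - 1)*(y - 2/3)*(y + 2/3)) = y - 2/3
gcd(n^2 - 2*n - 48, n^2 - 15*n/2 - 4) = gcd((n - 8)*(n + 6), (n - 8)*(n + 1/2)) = n - 8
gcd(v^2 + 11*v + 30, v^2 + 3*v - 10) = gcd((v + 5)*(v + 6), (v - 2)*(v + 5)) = v + 5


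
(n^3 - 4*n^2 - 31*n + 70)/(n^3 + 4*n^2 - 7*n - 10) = (n - 7)/(n + 1)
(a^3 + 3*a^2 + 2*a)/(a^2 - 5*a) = (a^2 + 3*a + 2)/(a - 5)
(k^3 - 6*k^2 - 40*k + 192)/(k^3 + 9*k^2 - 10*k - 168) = (k - 8)/(k + 7)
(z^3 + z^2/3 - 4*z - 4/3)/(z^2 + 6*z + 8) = (3*z^2 - 5*z - 2)/(3*(z + 4))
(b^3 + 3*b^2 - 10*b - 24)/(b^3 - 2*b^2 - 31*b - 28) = (b^2 - b - 6)/(b^2 - 6*b - 7)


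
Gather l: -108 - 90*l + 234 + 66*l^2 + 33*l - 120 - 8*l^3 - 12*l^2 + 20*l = -8*l^3 + 54*l^2 - 37*l + 6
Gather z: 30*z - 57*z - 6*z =-33*z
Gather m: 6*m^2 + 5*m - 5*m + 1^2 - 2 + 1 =6*m^2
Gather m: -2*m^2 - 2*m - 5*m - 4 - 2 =-2*m^2 - 7*m - 6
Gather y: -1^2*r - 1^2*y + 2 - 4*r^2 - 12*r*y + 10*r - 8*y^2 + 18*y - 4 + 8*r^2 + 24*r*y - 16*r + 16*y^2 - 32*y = 4*r^2 - 7*r + 8*y^2 + y*(12*r - 15) - 2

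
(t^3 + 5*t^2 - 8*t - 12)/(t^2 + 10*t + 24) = (t^2 - t - 2)/(t + 4)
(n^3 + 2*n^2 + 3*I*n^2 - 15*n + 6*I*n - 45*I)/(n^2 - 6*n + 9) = (n^2 + n*(5 + 3*I) + 15*I)/(n - 3)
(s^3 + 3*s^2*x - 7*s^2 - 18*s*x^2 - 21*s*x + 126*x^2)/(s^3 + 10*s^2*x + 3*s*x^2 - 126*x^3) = (s - 7)/(s + 7*x)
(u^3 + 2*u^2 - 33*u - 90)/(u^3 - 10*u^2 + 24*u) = (u^2 + 8*u + 15)/(u*(u - 4))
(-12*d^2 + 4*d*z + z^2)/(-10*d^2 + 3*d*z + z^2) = (6*d + z)/(5*d + z)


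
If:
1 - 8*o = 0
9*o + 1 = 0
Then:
No Solution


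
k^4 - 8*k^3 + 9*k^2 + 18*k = k*(k - 6)*(k - 3)*(k + 1)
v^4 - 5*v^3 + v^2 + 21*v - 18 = (v - 3)^2*(v - 1)*(v + 2)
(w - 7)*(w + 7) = w^2 - 49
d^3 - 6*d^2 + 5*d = d*(d - 5)*(d - 1)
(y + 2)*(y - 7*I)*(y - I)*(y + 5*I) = y^4 + 2*y^3 - 3*I*y^3 + 33*y^2 - 6*I*y^2 + 66*y - 35*I*y - 70*I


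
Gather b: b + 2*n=b + 2*n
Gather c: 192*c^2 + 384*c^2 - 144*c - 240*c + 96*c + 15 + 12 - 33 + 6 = 576*c^2 - 288*c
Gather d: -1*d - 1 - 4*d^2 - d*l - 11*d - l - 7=-4*d^2 + d*(-l - 12) - l - 8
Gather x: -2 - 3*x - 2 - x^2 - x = -x^2 - 4*x - 4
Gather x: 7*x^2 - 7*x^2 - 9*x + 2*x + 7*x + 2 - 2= 0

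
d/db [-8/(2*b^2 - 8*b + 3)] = 32*(b - 2)/(2*b^2 - 8*b + 3)^2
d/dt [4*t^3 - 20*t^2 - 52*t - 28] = 12*t^2 - 40*t - 52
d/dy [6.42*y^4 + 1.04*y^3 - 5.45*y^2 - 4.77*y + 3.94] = 25.68*y^3 + 3.12*y^2 - 10.9*y - 4.77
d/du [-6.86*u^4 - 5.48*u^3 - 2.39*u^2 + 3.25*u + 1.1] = -27.44*u^3 - 16.44*u^2 - 4.78*u + 3.25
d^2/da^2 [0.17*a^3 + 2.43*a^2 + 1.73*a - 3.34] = 1.02*a + 4.86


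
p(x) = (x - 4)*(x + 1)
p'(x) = 2*x - 3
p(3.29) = -3.05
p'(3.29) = 3.58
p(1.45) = -6.25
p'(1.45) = -0.10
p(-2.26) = 7.89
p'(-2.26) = -7.52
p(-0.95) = -0.25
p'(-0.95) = -4.90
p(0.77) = -5.72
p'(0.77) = -1.46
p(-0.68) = -1.50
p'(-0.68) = -4.36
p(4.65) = 3.67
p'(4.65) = 6.30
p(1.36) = -6.23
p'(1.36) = -0.28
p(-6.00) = 50.00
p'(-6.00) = -15.00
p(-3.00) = 14.00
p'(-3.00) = -9.00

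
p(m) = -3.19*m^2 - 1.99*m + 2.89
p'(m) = -6.38*m - 1.99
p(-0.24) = 3.18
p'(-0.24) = -0.46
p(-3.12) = -21.95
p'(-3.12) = 17.92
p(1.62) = -8.71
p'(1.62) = -12.33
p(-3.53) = -29.84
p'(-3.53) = 20.53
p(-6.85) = -133.16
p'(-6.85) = 41.71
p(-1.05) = 1.46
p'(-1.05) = 4.71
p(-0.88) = 2.17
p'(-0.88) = 3.62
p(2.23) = -17.41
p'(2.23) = -16.22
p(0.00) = 2.89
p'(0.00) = -1.99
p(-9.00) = -237.59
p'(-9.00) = 55.43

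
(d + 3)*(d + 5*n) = d^2 + 5*d*n + 3*d + 15*n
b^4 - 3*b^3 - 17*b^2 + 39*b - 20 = (b - 5)*(b - 1)^2*(b + 4)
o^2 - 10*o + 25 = (o - 5)^2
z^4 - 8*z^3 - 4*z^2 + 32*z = z*(z - 8)*(z - 2)*(z + 2)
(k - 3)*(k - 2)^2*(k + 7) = k^4 - 33*k^2 + 100*k - 84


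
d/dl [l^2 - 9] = 2*l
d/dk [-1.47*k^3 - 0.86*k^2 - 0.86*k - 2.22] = -4.41*k^2 - 1.72*k - 0.86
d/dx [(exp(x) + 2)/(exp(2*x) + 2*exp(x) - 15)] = (-2*(exp(x) + 1)*(exp(x) + 2) + exp(2*x) + 2*exp(x) - 15)*exp(x)/(exp(2*x) + 2*exp(x) - 15)^2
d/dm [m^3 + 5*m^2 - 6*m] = 3*m^2 + 10*m - 6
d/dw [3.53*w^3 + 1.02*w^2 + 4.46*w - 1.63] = 10.59*w^2 + 2.04*w + 4.46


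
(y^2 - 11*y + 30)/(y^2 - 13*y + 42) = (y - 5)/(y - 7)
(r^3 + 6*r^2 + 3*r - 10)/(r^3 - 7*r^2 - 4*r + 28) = (r^2 + 4*r - 5)/(r^2 - 9*r + 14)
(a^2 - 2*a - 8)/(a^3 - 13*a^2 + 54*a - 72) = (a + 2)/(a^2 - 9*a + 18)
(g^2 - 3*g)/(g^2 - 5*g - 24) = g*(3 - g)/(-g^2 + 5*g + 24)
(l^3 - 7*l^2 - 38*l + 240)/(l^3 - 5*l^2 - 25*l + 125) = (l^2 - 2*l - 48)/(l^2 - 25)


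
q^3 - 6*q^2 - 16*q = q*(q - 8)*(q + 2)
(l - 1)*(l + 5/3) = l^2 + 2*l/3 - 5/3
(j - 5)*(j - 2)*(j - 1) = j^3 - 8*j^2 + 17*j - 10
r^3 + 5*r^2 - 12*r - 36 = (r - 3)*(r + 2)*(r + 6)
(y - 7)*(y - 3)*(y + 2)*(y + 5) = y^4 - 3*y^3 - 39*y^2 + 47*y + 210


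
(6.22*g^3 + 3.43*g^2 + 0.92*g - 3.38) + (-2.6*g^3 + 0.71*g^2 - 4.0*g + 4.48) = 3.62*g^3 + 4.14*g^2 - 3.08*g + 1.1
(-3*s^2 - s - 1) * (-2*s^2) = 6*s^4 + 2*s^3 + 2*s^2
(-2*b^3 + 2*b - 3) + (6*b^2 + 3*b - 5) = -2*b^3 + 6*b^2 + 5*b - 8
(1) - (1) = 0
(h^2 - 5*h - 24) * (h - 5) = h^3 - 10*h^2 + h + 120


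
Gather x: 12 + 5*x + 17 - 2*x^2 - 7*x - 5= -2*x^2 - 2*x + 24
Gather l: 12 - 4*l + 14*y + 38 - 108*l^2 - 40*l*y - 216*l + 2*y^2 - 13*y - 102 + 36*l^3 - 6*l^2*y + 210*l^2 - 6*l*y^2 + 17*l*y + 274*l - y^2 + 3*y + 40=36*l^3 + l^2*(102 - 6*y) + l*(-6*y^2 - 23*y + 54) + y^2 + 4*y - 12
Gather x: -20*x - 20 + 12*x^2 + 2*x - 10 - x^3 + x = -x^3 + 12*x^2 - 17*x - 30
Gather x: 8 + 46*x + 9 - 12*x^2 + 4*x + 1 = -12*x^2 + 50*x + 18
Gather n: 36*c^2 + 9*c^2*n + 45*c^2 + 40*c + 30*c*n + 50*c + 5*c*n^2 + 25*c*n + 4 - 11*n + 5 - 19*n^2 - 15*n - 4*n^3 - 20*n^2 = 81*c^2 + 90*c - 4*n^3 + n^2*(5*c - 39) + n*(9*c^2 + 55*c - 26) + 9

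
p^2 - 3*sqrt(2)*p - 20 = (p - 5*sqrt(2))*(p + 2*sqrt(2))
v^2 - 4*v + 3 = (v - 3)*(v - 1)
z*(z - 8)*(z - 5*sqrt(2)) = z^3 - 8*z^2 - 5*sqrt(2)*z^2 + 40*sqrt(2)*z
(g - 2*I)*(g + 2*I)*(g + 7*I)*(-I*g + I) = -I*g^4 + 7*g^3 + I*g^3 - 7*g^2 - 4*I*g^2 + 28*g + 4*I*g - 28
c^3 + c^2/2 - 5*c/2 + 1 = (c - 1)*(c - 1/2)*(c + 2)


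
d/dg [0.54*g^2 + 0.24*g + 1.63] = 1.08*g + 0.24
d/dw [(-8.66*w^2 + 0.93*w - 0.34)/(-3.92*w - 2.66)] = (33.9472*w^2 + 46.0712*w - 3.8066)/(15.3664*w^2 + 20.8544*w + 7.0756)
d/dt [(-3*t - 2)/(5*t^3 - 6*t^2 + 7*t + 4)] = 2*(15*t^3 + 6*t^2 - 12*t + 1)/(25*t^6 - 60*t^5 + 106*t^4 - 44*t^3 + t^2 + 56*t + 16)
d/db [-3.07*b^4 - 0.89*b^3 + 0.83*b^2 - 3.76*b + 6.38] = -12.28*b^3 - 2.67*b^2 + 1.66*b - 3.76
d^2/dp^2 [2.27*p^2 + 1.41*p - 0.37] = 4.54000000000000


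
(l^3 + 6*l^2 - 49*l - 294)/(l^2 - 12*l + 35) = (l^2 + 13*l + 42)/(l - 5)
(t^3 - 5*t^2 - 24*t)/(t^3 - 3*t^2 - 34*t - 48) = t/(t + 2)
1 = 1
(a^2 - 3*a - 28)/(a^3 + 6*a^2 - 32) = (a - 7)/(a^2 + 2*a - 8)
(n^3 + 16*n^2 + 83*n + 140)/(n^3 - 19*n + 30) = (n^2 + 11*n + 28)/(n^2 - 5*n + 6)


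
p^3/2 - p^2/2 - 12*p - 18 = (p/2 + 1)*(p - 6)*(p + 3)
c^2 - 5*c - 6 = (c - 6)*(c + 1)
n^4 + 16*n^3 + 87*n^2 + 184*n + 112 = (n + 1)*(n + 4)^2*(n + 7)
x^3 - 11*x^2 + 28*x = x*(x - 7)*(x - 4)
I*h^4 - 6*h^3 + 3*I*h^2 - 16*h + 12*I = (h - I)*(h + 2*I)*(h + 6*I)*(I*h + 1)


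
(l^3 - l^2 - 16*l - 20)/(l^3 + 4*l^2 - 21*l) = (l^3 - l^2 - 16*l - 20)/(l*(l^2 + 4*l - 21))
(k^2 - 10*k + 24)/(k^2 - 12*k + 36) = (k - 4)/(k - 6)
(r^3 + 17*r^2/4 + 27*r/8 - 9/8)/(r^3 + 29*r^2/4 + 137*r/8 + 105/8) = (8*r^2 + 10*r - 3)/(8*r^2 + 34*r + 35)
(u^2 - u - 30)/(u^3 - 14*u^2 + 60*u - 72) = (u + 5)/(u^2 - 8*u + 12)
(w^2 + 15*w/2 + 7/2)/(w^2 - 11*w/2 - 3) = (w + 7)/(w - 6)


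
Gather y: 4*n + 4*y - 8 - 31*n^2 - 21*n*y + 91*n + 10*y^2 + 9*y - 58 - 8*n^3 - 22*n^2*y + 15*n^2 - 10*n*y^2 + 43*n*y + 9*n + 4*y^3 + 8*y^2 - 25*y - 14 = -8*n^3 - 16*n^2 + 104*n + 4*y^3 + y^2*(18 - 10*n) + y*(-22*n^2 + 22*n - 12) - 80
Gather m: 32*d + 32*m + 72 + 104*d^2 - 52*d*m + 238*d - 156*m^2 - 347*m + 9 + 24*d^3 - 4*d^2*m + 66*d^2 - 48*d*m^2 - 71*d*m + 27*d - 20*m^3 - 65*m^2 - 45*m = 24*d^3 + 170*d^2 + 297*d - 20*m^3 + m^2*(-48*d - 221) + m*(-4*d^2 - 123*d - 360) + 81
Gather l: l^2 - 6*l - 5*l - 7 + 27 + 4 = l^2 - 11*l + 24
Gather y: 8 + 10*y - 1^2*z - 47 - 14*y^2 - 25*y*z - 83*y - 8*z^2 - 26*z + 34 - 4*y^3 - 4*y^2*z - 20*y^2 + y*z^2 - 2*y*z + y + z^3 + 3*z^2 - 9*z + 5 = -4*y^3 + y^2*(-4*z - 34) + y*(z^2 - 27*z - 72) + z^3 - 5*z^2 - 36*z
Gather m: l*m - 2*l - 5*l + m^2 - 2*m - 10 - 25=-7*l + m^2 + m*(l - 2) - 35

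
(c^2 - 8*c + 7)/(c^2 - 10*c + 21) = (c - 1)/(c - 3)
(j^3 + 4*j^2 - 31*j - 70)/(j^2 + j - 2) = (j^2 + 2*j - 35)/(j - 1)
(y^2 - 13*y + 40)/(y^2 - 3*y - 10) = (y - 8)/(y + 2)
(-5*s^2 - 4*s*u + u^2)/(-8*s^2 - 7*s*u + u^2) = (5*s - u)/(8*s - u)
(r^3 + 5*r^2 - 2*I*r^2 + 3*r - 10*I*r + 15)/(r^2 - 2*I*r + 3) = r + 5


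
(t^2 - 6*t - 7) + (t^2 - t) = 2*t^2 - 7*t - 7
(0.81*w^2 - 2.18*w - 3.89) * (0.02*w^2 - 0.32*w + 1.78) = 0.0162*w^4 - 0.3028*w^3 + 2.0616*w^2 - 2.6356*w - 6.9242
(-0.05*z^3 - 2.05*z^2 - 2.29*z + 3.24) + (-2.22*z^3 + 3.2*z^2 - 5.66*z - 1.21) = -2.27*z^3 + 1.15*z^2 - 7.95*z + 2.03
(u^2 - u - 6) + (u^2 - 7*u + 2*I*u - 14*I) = 2*u^2 - 8*u + 2*I*u - 6 - 14*I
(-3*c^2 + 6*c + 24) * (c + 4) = -3*c^3 - 6*c^2 + 48*c + 96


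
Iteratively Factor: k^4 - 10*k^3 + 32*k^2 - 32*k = (k - 4)*(k^3 - 6*k^2 + 8*k) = k*(k - 4)*(k^2 - 6*k + 8) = k*(k - 4)*(k - 2)*(k - 4)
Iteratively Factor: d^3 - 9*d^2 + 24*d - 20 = (d - 5)*(d^2 - 4*d + 4) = (d - 5)*(d - 2)*(d - 2)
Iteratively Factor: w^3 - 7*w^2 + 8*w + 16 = (w + 1)*(w^2 - 8*w + 16) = (w - 4)*(w + 1)*(w - 4)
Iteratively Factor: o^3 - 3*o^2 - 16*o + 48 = (o - 4)*(o^2 + o - 12) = (o - 4)*(o + 4)*(o - 3)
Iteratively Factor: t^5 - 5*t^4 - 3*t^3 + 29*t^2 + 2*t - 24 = (t - 1)*(t^4 - 4*t^3 - 7*t^2 + 22*t + 24) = (t - 3)*(t - 1)*(t^3 - t^2 - 10*t - 8) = (t - 3)*(t - 1)*(t + 2)*(t^2 - 3*t - 4) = (t - 4)*(t - 3)*(t - 1)*(t + 2)*(t + 1)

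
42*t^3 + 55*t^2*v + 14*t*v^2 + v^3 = (t + v)*(6*t + v)*(7*t + v)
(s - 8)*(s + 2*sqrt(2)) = s^2 - 8*s + 2*sqrt(2)*s - 16*sqrt(2)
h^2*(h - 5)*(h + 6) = h^4 + h^3 - 30*h^2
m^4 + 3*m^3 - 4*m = m*(m - 1)*(m + 2)^2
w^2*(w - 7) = w^3 - 7*w^2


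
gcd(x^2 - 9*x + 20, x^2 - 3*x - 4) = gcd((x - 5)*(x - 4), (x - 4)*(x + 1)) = x - 4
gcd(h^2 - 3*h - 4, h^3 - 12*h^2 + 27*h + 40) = h + 1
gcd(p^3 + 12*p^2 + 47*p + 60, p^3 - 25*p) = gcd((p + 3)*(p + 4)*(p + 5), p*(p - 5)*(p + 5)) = p + 5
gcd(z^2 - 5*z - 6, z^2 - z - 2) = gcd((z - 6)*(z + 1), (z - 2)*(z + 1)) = z + 1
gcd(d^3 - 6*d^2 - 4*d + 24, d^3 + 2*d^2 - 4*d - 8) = d^2 - 4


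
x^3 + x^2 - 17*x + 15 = (x - 3)*(x - 1)*(x + 5)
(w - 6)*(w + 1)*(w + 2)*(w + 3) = w^4 - 25*w^2 - 60*w - 36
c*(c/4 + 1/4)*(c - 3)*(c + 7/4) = c^4/4 - c^3/16 - 13*c^2/8 - 21*c/16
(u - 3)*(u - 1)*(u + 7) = u^3 + 3*u^2 - 25*u + 21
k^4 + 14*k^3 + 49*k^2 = k^2*(k + 7)^2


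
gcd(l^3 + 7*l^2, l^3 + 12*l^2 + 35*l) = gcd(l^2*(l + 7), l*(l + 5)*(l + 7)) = l^2 + 7*l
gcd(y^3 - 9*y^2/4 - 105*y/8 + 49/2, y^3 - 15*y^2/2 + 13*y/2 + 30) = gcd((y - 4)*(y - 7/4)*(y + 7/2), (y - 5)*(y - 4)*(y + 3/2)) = y - 4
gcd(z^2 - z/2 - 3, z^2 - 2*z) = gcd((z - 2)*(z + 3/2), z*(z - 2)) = z - 2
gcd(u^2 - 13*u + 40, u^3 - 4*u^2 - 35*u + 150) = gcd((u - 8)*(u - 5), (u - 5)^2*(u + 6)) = u - 5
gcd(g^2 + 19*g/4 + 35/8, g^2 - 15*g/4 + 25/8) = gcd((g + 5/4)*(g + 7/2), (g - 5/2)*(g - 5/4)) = 1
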